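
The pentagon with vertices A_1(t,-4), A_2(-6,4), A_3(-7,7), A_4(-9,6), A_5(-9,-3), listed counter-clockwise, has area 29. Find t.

Write out the shoelace sum; only the two edges meeting at A_1 involve t:
2·Area = [((-9)·(-4) − t·(-3)) + (t·4 − (-6)·(-4))] + 88
       = 7·t + 100 = 58
⇒ t = -6.

-6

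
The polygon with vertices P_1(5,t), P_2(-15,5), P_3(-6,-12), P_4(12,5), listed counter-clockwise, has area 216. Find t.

The doubled signed area Σ (x_i y_{i+1} − x_{i+1} y_i) is linear in t.
With t=0 it equals 324; the coefficient of t is 27 (from the two edges through P_1).
So 27·t + 324 = 2·216 = 432 ⇒ t = 4.

4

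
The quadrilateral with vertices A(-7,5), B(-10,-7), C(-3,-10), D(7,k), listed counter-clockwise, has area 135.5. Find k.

-3

Write out the shoelace sum; only the two edges meeting at D involve k:
2·Area = [((-3)·k − 7·(-10)) + (7·5 − (-7)·k)] + 178
       = 4·k + 283 = 271
⇒ k = -3.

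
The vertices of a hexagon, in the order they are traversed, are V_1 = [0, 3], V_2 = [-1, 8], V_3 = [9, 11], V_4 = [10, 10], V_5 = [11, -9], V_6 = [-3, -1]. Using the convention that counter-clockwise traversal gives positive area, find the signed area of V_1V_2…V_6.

-173.5

Σ = (3) + (-83) + (-20) + (-200) + (-38) + (-9) = -347
Signed area = Σ/2 = -173.5 (negative ⇒ clockwise traversal).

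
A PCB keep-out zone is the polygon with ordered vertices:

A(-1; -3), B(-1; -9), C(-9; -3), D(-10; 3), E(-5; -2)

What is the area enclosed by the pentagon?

A→B: (-1)(-9) − (-1)(-3) = 6
B→C: (-1)(-3) − (-9)(-9) = -78
C→D: (-9)(3) − (-10)(-3) = -57
D→E: (-10)(-2) − (-5)(3) = 35
E→A: (-5)(-3) − (-1)(-2) = 13
Σ = -81
Area = |Σ|/2 = 40.5.

40.5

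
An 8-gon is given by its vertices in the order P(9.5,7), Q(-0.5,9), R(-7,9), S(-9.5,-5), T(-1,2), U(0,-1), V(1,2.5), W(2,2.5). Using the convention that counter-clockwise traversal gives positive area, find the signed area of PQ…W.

116.875

Σ = (89) + (58.5) + (120.5) + (-24) + (1) + (1) + (-2.5) + (-9.75) = 233.75
Signed area = Σ/2 = 116.875 (positive ⇒ counter-clockwise traversal).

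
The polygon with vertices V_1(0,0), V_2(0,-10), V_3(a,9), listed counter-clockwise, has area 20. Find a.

The doubled signed area Σ (x_i y_{i+1} − x_{i+1} y_i) is linear in a.
With a=0 it equals 0; the coefficient of a is 10 (from the two edges through V_3).
So 10·a + 0 = 2·20 = 40 ⇒ a = 4.

4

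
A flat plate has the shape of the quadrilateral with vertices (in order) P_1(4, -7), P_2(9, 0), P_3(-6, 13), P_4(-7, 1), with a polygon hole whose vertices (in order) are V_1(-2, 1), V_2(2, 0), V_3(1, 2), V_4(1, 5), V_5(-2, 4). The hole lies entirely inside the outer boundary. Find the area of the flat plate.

Outer boundary:
Σ = (63) + (117) + (85) + (45) = 310
Area = |Σ|/2 = 155.
Hole:
V_1→V_2: (-2)(0) − (2)(1) = -2
V_2→V_3: (2)(2) − (1)(0) = 4
V_3→V_4: (1)(5) − (1)(2) = 3
V_4→V_5: (1)(4) − (-2)(5) = 14
V_5→V_1: (-2)(1) − (-2)(4) = 6
Σ = 25
Area = |Σ|/2 = 12.5.
Net area = 155 − 12.5 = 142.5.

142.5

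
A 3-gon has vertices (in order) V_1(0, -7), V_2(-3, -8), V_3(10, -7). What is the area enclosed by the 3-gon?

5

V_1→V_2: (0)(-8) − (-3)(-7) = -21
V_2→V_3: (-3)(-7) − (10)(-8) = 101
V_3→V_1: (10)(-7) − (0)(-7) = -70
Σ = 10
Area = |Σ|/2 = 5.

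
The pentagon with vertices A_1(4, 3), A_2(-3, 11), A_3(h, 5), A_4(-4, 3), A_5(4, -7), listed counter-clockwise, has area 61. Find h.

Write out the shoelace sum; only the two edges meeting at A_3 involve h:
2·Area = [((-3)·5 − h·11) + (h·3 − (-4)·5)] + 109
       = -8·h + 114 = 122
⇒ h = -1.

-1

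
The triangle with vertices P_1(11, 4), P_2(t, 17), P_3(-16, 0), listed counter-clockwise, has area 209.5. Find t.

Write out the shoelace sum; only the two edges meeting at P_2 involve t:
2·Area = [(11·17 − t·4) + (t·0 − (-16)·17)] + -64
       = -4·t + 395 = 419
⇒ t = -6.

-6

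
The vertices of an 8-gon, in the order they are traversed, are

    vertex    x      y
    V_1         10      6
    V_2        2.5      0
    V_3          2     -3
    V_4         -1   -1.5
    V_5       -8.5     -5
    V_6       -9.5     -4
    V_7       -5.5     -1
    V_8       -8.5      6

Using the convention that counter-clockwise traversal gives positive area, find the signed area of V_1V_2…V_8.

V_1→V_2: (10)(0) − (2.5)(6) = -15
V_2→V_3: (2.5)(-3) − (2)(0) = -7.5
V_3→V_4: (2)(-1.5) − (-1)(-3) = -6
V_4→V_5: (-1)(-5) − (-8.5)(-1.5) = -7.75
V_5→V_6: (-8.5)(-4) − (-9.5)(-5) = -13.5
V_6→V_7: (-9.5)(-1) − (-5.5)(-4) = -12.5
V_7→V_8: (-5.5)(6) − (-8.5)(-1) = -41.5
V_8→V_1: (-8.5)(6) − (10)(6) = -111
Σ = -214.75
Signed area = Σ/2 = -107.375 (negative ⇒ clockwise traversal).

-107.375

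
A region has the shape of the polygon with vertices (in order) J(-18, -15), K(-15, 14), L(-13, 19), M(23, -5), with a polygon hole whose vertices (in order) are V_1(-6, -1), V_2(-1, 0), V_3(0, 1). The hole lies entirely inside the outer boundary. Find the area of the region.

691.5

Outer boundary:
Cross-terms: -477, -103, -372, -435  ⇒  Σ = -1387
Area = |Σ|/2 = 693.5.
Hole:
Apply the shoelace (surveyor's) formula: 2A = Σ (x_i·y_{i+1} − x_{i+1}·y_i), indices taken mod 3.
Σ = (-1) + (-1) + (6) = 4
Area = |Σ|/2 = 2.
Net area = 693.5 − 2 = 691.5.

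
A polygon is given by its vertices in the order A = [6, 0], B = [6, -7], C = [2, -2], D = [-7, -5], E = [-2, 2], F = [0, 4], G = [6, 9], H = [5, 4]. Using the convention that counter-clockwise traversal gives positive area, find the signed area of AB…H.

Cross-terms: -42, 2, -24, -24, -8, -24, -21, -24  ⇒  Σ = -165
Signed area = Σ/2 = -82.5 (negative ⇒ clockwise traversal).

-82.5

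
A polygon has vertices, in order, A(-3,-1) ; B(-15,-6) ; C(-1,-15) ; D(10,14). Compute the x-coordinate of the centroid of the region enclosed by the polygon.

-211/117

Apply the surveyor's formula. First the cross-terms c_i = x_i·y_{i+1} − x_{i+1}·y_i:
  3, 219, 136, 32  ⇒  2A = 390, A = 195.
Then Σ (x_i + x_{i+1})·c_i = -2110, so x̄ = -2110 / (6·195) = -211/117.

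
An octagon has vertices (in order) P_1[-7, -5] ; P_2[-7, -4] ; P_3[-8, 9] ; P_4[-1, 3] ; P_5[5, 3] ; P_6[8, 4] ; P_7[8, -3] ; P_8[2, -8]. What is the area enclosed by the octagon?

Σ = (-7) + (-95) + (-15) + (-18) + (-4) + (-56) + (-58) + (-66) = -319
Area = |Σ|/2 = 159.5.

159.5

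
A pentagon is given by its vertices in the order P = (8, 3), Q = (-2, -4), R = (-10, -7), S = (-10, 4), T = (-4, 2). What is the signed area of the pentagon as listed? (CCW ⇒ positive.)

-97

P→Q: (8)(-4) − (-2)(3) = -26
Q→R: (-2)(-7) − (-10)(-4) = -26
R→S: (-10)(4) − (-10)(-7) = -110
S→T: (-10)(2) − (-4)(4) = -4
T→P: (-4)(3) − (8)(2) = -28
Σ = -194
Signed area = Σ/2 = -97 (negative ⇒ clockwise traversal).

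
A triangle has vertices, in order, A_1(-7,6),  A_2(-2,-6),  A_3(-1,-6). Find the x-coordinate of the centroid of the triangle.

Apply the shoelace (surveyor's) formula. First the cross-terms c_i = x_i·y_{i+1} − x_{i+1}·y_i:
  54, 6, -48  ⇒  2A = 12, A = 6.
Then Σ (x_i + x_{i+1})·c_i = -120, so x̄ = -120 / (6·6) = -10/3.

-10/3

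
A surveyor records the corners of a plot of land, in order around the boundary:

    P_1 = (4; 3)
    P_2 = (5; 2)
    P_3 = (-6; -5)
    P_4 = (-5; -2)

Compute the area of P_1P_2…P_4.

20

Σ = (-7) + (-13) + (-13) + (-7) = -40
Area = |Σ|/2 = 20.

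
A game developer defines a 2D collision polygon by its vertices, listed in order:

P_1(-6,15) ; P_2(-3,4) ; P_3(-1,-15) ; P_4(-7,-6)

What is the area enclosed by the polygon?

Apply the shoelace formula: 2A = Σ (x_i·y_{i+1} − x_{i+1}·y_i), indices taken mod 4.
Σ = (21) + (49) + (-99) + (-141) = -170
Area = |Σ|/2 = 85.

85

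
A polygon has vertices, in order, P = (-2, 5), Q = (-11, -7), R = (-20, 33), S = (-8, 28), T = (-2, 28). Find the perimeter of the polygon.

|PQ| = √((-9)² + (-12)²) = √225 = 15
|QR| = √((-9)² + (40)²) = √1681 = 41
|RS| = √((12)² + (-5)²) = √169 = 13
|ST| = √((6)² + (0)²) = √36 = 6
|TP| = √((0)² + (-23)²) = √529 = 23
Perimeter = 15 + 41 + 13 + 6 + 23 = 98.

98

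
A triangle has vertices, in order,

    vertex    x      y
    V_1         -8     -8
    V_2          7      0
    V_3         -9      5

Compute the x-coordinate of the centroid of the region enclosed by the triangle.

-10/3

Apply Gauss's area formula. First the cross-terms c_i = x_i·y_{i+1} − x_{i+1}·y_i:
  56, 35, 112  ⇒  2A = 203, A = 101.5.
Then Σ (x_i + x_{i+1})·c_i = -2030, so x̄ = -2030 / (6·101.5) = -10/3.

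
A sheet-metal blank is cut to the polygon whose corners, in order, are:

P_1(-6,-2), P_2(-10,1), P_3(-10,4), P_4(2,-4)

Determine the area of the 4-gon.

26

P_1→P_2: (-6)(1) − (-10)(-2) = -26
P_2→P_3: (-10)(4) − (-10)(1) = -30
P_3→P_4: (-10)(-4) − (2)(4) = 32
P_4→P_1: (2)(-2) − (-6)(-4) = -28
Σ = -52
Area = |Σ|/2 = 26.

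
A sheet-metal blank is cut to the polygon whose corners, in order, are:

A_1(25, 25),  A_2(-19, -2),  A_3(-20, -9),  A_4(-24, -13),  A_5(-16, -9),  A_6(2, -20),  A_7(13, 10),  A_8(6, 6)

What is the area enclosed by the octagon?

622

Apply the shoelace (surveyor's) formula: 2A = Σ (x_i·y_{i+1} − x_{i+1}·y_i), indices taken mod 8.
Σ = (425) + (131) + (44) + (8) + (338) + (280) + (18) + (0) = 1244
Area = |Σ|/2 = 622.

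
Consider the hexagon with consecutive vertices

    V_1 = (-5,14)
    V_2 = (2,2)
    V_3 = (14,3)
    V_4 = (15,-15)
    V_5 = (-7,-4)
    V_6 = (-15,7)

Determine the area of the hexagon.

382

V_1→V_2: (-5)(2) − (2)(14) = -38
V_2→V_3: (2)(3) − (14)(2) = -22
V_3→V_4: (14)(-15) − (15)(3) = -255
V_4→V_5: (15)(-4) − (-7)(-15) = -165
V_5→V_6: (-7)(7) − (-15)(-4) = -109
V_6→V_1: (-15)(14) − (-5)(7) = -175
Σ = -764
Area = |Σ|/2 = 382.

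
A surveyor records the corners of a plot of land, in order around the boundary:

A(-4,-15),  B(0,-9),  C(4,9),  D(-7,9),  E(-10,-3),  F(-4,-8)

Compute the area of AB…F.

189

A→B: (-4)(-9) − (0)(-15) = 36
B→C: (0)(9) − (4)(-9) = 36
C→D: (4)(9) − (-7)(9) = 99
D→E: (-7)(-3) − (-10)(9) = 111
E→F: (-10)(-8) − (-4)(-3) = 68
F→A: (-4)(-15) − (-4)(-8) = 28
Σ = 378
Area = |Σ|/2 = 189.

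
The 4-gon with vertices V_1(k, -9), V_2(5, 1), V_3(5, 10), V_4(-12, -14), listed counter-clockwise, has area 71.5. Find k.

Write out the shoelace sum; only the two edges meeting at V_1 involve k:
2·Area = [((-12)·(-9) − k·(-14)) + (k·1 − 5·(-9))] + 95
       = 15·k + 248 = 143
⇒ k = -7.

-7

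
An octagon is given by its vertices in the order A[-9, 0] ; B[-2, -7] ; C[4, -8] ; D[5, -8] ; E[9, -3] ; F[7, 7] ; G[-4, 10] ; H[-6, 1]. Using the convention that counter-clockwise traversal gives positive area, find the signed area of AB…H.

Apply the surveyor's formula: 2A = Σ (x_i·y_{i+1} − x_{i+1}·y_i), indices taken mod 8.
A→B: (-9)(-7) − (-2)(0) = 63
B→C: (-2)(-8) − (4)(-7) = 44
C→D: (4)(-8) − (5)(-8) = 8
D→E: (5)(-3) − (9)(-8) = 57
E→F: (9)(7) − (7)(-3) = 84
F→G: (7)(10) − (-4)(7) = 98
G→H: (-4)(1) − (-6)(10) = 56
H→A: (-6)(0) − (-9)(1) = 9
Σ = 419
Signed area = Σ/2 = 209.5 (positive ⇒ counter-clockwise traversal).

209.5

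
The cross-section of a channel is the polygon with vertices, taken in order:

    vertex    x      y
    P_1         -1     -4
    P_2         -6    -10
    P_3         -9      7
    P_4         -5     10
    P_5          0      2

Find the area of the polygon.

Apply the shoelace formula: 2A = Σ (x_i·y_{i+1} − x_{i+1}·y_i), indices taken mod 5.
Cross-terms: -14, -132, -55, -10, 2  ⇒  Σ = -209
Area = |Σ|/2 = 104.5.

104.5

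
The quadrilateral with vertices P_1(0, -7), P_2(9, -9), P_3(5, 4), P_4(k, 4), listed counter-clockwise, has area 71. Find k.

The doubled signed area Σ (x_i y_{i+1} − x_{i+1} y_i) is linear in k.
With k=0 it equals 164; the coefficient of k is -11 (from the two edges through P_4).
So -11·k + 164 = 2·71 = 142 ⇒ k = 2.

2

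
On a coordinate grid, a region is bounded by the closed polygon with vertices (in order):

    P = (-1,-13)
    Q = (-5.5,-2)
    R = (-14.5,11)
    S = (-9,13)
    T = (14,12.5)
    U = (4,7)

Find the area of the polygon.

270

Apply the shoelace formula: 2A = Σ (x_i·y_{i+1} − x_{i+1}·y_i), indices taken mod 6.
Σ = (-69.5) + (-89.5) + (-89.5) + (-294.5) + (48) + (-45) = -540
Area = |Σ|/2 = 270.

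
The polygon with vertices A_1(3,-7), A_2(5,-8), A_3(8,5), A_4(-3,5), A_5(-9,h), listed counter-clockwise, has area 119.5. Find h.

Write out the shoelace sum; only the two edges meeting at A_5 involve h:
2·Area = [((-3)·h − (-9)·5) + ((-9)·(-7) − 3·h)] + 155
       = -6·h + 263 = 239
⇒ h = 4.

4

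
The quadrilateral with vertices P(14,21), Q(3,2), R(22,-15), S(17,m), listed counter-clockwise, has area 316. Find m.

18

Write out the shoelace sum; only the two edges meeting at S involve m:
2·Area = [(22·m − 17·(-15)) + (17·21 − 14·m)] + -124
       = 8·m + 488 = 632
⇒ m = 18.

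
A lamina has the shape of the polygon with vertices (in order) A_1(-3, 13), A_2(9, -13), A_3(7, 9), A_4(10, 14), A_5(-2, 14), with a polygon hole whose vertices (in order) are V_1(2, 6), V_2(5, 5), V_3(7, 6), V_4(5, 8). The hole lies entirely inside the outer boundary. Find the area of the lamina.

135.5

Outer boundary:
Σ = (-78) + (172) + (8) + (168) + (16) = 286
Area = |Σ|/2 = 143.
Hole:
Apply the shoelace (surveyor's) formula: 2A = Σ (x_i·y_{i+1} − x_{i+1}·y_i), indices taken mod 4.
Σ = (-20) + (-5) + (26) + (14) = 15
Area = |Σ|/2 = 7.5.
Net area = 143 − 7.5 = 135.5.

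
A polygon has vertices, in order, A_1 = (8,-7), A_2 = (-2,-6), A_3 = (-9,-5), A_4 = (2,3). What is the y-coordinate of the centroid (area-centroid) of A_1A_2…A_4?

Apply the shoelace formula. First the cross-terms c_i = x_i·y_{i+1} − x_{i+1}·y_i:
  -62, -44, -17, -38  ⇒  2A = -161, A = -80.5.
Then Σ (y_i + y_{i+1})·c_i = 1476, so ȳ = 1476 / (6·(-80.5)) = -492/161.

-492/161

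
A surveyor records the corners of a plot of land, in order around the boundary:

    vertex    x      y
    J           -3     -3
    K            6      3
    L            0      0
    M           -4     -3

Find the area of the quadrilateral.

6

Apply the shoelace formula: 2A = Σ (x_i·y_{i+1} − x_{i+1}·y_i), indices taken mod 4.
Σ = (9) + (0) + (0) + (3) = 12
Area = |Σ|/2 = 6.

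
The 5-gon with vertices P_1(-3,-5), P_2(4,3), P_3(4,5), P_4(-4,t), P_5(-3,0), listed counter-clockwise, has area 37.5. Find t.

3

Write out the shoelace sum; only the two edges meeting at P_4 involve t:
2·Area = [(4·t − (-4)·5) + ((-4)·0 − (-3)·t)] + 34
       = 7·t + 54 = 75
⇒ t = 3.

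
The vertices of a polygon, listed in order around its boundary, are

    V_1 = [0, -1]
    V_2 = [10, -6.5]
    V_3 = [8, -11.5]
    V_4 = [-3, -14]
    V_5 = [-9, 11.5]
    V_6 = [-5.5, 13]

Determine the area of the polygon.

Σ = (10) + (-63) + (-146.5) + (-160.5) + (-53.75) + (5.5) = -408.25
Area = |Σ|/2 = 204.125.

204.125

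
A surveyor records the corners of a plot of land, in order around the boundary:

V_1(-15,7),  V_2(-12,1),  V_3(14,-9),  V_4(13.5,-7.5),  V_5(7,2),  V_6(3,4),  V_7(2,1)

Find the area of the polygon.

Apply the surveyor's formula: 2A = Σ (x_i·y_{i+1} − x_{i+1}·y_i), indices taken mod 7.
Cross-terms: 69, 94, 16.5, 79.5, 22, -5, 29  ⇒  Σ = 305
Area = |Σ|/2 = 152.5.

152.5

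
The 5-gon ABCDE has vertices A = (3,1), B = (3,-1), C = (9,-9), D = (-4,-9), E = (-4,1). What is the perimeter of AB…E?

|AB| = √((0)² + (-2)²) = √4 = 2
|BC| = √((6)² + (-8)²) = √100 = 10
|CD| = √((-13)² + (0)²) = √169 = 13
|DE| = √((0)² + (10)²) = √100 = 10
|EA| = √((7)² + (0)²) = √49 = 7
Perimeter = 2 + 10 + 13 + 10 + 7 = 42.

42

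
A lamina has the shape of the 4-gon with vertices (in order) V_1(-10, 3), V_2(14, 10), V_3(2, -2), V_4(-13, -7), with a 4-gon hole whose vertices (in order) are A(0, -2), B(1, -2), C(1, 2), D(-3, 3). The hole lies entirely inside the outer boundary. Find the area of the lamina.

Outer boundary:
Apply the surveyor's formula: 2A = Σ (x_i·y_{i+1} − x_{i+1}·y_i), indices taken mod 4.
V_1→V_2: (-10)(10) − (14)(3) = -142
V_2→V_3: (14)(-2) − (2)(10) = -48
V_3→V_4: (2)(-7) − (-13)(-2) = -40
V_4→V_1: (-13)(3) − (-10)(-7) = -109
Σ = -339
Area = |Σ|/2 = 169.5.
Hole:
Apply the shoelace (surveyor's) formula: 2A = Σ (x_i·y_{i+1} − x_{i+1}·y_i), indices taken mod 4.
Σ = (2) + (4) + (9) + (6) = 21
Area = |Σ|/2 = 10.5.
Net area = 169.5 − 10.5 = 159.

159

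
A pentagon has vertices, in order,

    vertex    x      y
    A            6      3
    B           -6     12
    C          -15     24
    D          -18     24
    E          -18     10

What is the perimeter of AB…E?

|AB| = √((-12)² + (9)²) = √225 = 15
|BC| = √((-9)² + (12)²) = √225 = 15
|CD| = √((-3)² + (0)²) = √9 = 3
|DE| = √((0)² + (-14)²) = √196 = 14
|EA| = √((24)² + (-7)²) = √625 = 25
Perimeter = 15 + 15 + 3 + 14 + 25 = 72.

72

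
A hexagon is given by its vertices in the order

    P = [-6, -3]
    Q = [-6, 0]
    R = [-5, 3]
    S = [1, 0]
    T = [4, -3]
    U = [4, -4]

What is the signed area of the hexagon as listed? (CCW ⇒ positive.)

-41

Apply the surveyor's formula: 2A = Σ (x_i·y_{i+1} − x_{i+1}·y_i), indices taken mod 6.
Cross-terms: -18, -18, -3, -3, -4, -36  ⇒  Σ = -82
Signed area = Σ/2 = -41 (negative ⇒ clockwise traversal).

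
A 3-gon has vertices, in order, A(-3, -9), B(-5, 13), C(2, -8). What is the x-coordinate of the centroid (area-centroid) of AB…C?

-2

Apply the shoelace (surveyor's) formula. First the cross-terms c_i = x_i·y_{i+1} − x_{i+1}·y_i:
  -84, 14, -42  ⇒  2A = -112, A = -56.
Then Σ (x_i + x_{i+1})·c_i = 672, so x̄ = 672 / (6·(-56)) = -2.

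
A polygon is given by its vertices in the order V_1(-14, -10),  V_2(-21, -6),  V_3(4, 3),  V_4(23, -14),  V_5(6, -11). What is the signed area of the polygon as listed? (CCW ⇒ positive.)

-336.5

Apply the shoelace (surveyor's) formula: 2A = Σ (x_i·y_{i+1} − x_{i+1}·y_i), indices taken mod 5.
Cross-terms: -126, -39, -125, -169, -214  ⇒  Σ = -673
Signed area = Σ/2 = -336.5 (negative ⇒ clockwise traversal).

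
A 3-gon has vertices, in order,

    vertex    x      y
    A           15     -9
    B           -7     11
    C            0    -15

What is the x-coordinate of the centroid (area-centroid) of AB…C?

Apply the shoelace formula. First the cross-terms c_i = x_i·y_{i+1} − x_{i+1}·y_i:
  102, 105, 225  ⇒  2A = 432, A = 216.
Then Σ (x_i + x_{i+1})·c_i = 3456, so x̄ = 3456 / (6·216) = 8/3.

8/3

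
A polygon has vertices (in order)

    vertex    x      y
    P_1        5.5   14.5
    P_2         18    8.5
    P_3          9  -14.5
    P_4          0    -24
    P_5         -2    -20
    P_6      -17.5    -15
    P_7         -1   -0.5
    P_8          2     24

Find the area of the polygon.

634

Σ = (-214.25) + (-337.5) + (-216) + (-48) + (-320) + (-6.25) + (-23) + (-103) = -1268
Area = |Σ|/2 = 634.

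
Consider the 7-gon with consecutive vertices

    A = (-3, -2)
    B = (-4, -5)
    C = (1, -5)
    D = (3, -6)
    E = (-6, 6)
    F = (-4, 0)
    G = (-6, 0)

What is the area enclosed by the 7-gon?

Apply the shoelace formula: 2A = Σ (x_i·y_{i+1} − x_{i+1}·y_i), indices taken mod 7.
Σ = (7) + (25) + (9) + (-18) + (24) + (0) + (12) = 59
Area = |Σ|/2 = 29.5.

29.5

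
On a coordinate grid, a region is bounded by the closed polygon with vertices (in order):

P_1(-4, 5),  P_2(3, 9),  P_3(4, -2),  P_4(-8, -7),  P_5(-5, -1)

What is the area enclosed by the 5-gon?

Σ = (-51) + (-42) + (-44) + (-27) + (-29) = -193
Area = |Σ|/2 = 96.5.

96.5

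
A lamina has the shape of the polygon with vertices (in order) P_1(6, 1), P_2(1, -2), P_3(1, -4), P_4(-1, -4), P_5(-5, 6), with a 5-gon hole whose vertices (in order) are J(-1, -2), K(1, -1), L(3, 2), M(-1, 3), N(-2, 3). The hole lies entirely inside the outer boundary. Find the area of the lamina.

30.5

Outer boundary:
Apply the surveyor's formula: 2A = Σ (x_i·y_{i+1} − x_{i+1}·y_i), indices taken mod 5.
Σ = (-13) + (-2) + (-8) + (-26) + (-41) = -90
Area = |Σ|/2 = 45.
Hole:
Σ = (3) + (5) + (11) + (3) + (7) = 29
Area = |Σ|/2 = 14.5.
Net area = 45 − 14.5 = 30.5.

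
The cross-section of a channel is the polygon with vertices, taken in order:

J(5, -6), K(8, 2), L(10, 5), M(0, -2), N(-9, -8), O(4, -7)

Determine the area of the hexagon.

73

Apply the surveyor's formula: 2A = Σ (x_i·y_{i+1} − x_{i+1}·y_i), indices taken mod 6.
Cross-terms: 58, 20, -20, -18, 95, 11  ⇒  Σ = 146
Area = |Σ|/2 = 73.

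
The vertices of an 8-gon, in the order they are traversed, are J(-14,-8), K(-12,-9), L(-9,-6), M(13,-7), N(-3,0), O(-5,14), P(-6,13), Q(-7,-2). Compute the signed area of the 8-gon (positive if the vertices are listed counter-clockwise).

124.5

Σ = (30) + (-9) + (141) + (-21) + (-42) + (19) + (103) + (28) = 249
Signed area = Σ/2 = 124.5 (positive ⇒ counter-clockwise traversal).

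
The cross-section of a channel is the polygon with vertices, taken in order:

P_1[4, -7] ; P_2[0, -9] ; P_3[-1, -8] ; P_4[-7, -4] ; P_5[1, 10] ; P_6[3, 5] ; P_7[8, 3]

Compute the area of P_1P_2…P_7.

143.5

Σ = (-36) + (-9) + (-52) + (-66) + (-25) + (-31) + (-68) = -287
Area = |Σ|/2 = 143.5.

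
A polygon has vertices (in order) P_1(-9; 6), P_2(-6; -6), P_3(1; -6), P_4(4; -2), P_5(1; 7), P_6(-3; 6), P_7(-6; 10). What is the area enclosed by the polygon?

135.5

Apply the shoelace formula: 2A = Σ (x_i·y_{i+1} − x_{i+1}·y_i), indices taken mod 7.
Σ = (90) + (42) + (22) + (30) + (27) + (6) + (54) = 271
Area = |Σ|/2 = 135.5.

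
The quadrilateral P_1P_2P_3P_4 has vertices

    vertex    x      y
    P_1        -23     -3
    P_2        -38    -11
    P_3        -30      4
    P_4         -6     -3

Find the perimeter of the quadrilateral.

76

|P_1P_2| = √((-15)² + (-8)²) = √289 = 17
|P_2P_3| = √((8)² + (15)²) = √289 = 17
|P_3P_4| = √((24)² + (-7)²) = √625 = 25
|P_4P_1| = √((-17)² + (0)²) = √289 = 17
Perimeter = 17 + 17 + 25 + 17 = 76.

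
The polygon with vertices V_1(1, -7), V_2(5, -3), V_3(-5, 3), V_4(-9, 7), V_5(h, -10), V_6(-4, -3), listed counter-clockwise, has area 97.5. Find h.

-9

Write out the shoelace sum; only the two edges meeting at V_5 involve h:
2·Area = [((-9)·(-10) − h·7) + (h·(-3) − (-4)·(-10))] + 55
       = -10·h + 105 = 195
⇒ h = -9.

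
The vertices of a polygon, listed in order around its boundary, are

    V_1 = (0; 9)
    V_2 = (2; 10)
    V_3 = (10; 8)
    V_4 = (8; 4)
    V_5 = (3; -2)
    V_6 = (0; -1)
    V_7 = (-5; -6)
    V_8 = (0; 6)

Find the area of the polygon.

V_1→V_2: (0)(10) − (2)(9) = -18
V_2→V_3: (2)(8) − (10)(10) = -84
V_3→V_4: (10)(4) − (8)(8) = -24
V_4→V_5: (8)(-2) − (3)(4) = -28
V_5→V_6: (3)(-1) − (0)(-2) = -3
V_6→V_7: (0)(-6) − (-5)(-1) = -5
V_7→V_8: (-5)(6) − (0)(-6) = -30
V_8→V_1: (0)(9) − (0)(6) = 0
Σ = -192
Area = |Σ|/2 = 96.

96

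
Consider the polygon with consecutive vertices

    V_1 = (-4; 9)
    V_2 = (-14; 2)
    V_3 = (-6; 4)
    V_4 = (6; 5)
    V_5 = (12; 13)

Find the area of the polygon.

Apply Gauss's area formula: 2A = Σ (x_i·y_{i+1} − x_{i+1}·y_i), indices taken mod 5.
Cross-terms: 118, -44, -54, 18, 160  ⇒  Σ = 198
Area = |Σ|/2 = 99.

99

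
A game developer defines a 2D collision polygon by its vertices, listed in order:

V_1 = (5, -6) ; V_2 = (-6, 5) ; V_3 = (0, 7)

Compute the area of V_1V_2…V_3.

Apply the surveyor's formula: 2A = Σ (x_i·y_{i+1} − x_{i+1}·y_i), indices taken mod 3.
Cross-terms: -11, -42, -35  ⇒  Σ = -88
Area = |Σ|/2 = 44.

44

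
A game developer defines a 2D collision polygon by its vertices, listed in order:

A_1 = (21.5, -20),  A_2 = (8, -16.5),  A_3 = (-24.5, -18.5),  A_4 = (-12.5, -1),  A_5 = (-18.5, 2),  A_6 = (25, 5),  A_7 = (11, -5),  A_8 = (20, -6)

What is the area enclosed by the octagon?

Σ = (-194.75) + (-552.25) + (-206.75) + (-43.5) + (-142.5) + (-180) + (34) + (-271) = -1556.75
Area = |Σ|/2 = 778.375.

778.375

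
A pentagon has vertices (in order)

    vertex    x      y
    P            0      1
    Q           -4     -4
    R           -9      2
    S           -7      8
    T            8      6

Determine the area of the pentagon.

Cross-terms: 4, -44, -58, -106, 8  ⇒  Σ = -196
Area = |Σ|/2 = 98.

98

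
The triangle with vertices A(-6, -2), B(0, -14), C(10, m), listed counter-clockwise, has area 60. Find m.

The doubled signed area Σ (x_i y_{i+1} − x_{i+1} y_i) is linear in m.
With m=0 it equals 204; the coefficient of m is 6 (from the two edges through C).
So 6·m + 204 = 2·60 = 120 ⇒ m = -14.

-14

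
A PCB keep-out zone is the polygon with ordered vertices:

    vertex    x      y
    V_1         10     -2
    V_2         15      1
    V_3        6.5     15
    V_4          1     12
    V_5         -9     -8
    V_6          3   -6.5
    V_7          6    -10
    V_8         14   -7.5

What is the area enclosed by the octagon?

Apply the surveyor's formula: 2A = Σ (x_i·y_{i+1} − x_{i+1}·y_i), indices taken mod 8.
Σ = (40) + (218.5) + (63) + (100) + (82.5) + (9) + (95) + (47) = 655
Area = |Σ|/2 = 327.5.

327.5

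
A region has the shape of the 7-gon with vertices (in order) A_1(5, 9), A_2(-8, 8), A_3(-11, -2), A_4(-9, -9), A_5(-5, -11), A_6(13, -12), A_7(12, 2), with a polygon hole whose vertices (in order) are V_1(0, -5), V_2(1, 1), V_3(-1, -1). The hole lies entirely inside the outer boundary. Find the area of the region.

Outer boundary:
A_1→A_2: (5)(8) − (-8)(9) = 112
A_2→A_3: (-8)(-2) − (-11)(8) = 104
A_3→A_4: (-11)(-9) − (-9)(-2) = 81
A_4→A_5: (-9)(-11) − (-5)(-9) = 54
A_5→A_6: (-5)(-12) − (13)(-11) = 203
A_6→A_7: (13)(2) − (12)(-12) = 170
A_7→A_1: (12)(9) − (5)(2) = 98
Σ = 822
Area = |Σ|/2 = 411.
Hole:
Cross-terms: 5, 0, 5  ⇒  Σ = 10
Area = |Σ|/2 = 5.
Net area = 411 − 5 = 406.

406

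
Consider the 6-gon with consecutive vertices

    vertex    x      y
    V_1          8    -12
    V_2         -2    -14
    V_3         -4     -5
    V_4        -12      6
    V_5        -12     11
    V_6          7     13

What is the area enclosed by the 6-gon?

373.5

Σ = (-136) + (-46) + (-84) + (-60) + (-233) + (-188) = -747
Area = |Σ|/2 = 373.5.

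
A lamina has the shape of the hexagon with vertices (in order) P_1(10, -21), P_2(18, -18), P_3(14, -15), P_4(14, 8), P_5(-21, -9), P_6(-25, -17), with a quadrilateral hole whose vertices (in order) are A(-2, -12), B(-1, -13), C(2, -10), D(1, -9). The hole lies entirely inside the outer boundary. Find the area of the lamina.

679.5

Outer boundary:
Σ = (198) + (-18) + (322) + (42) + (132) + (695) = 1371
Area = |Σ|/2 = 685.5.
Hole:
Σ = (14) + (36) + (-8) + (-30) = 12
Area = |Σ|/2 = 6.
Net area = 685.5 − 6 = 679.5.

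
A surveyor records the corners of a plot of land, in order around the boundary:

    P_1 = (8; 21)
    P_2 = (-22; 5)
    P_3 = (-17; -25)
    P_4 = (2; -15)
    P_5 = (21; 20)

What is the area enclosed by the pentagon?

Apply the shoelace (surveyor's) formula: 2A = Σ (x_i·y_{i+1} − x_{i+1}·y_i), indices taken mod 5.
Σ = (502) + (635) + (305) + (355) + (281) = 2078
Area = |Σ|/2 = 1039.

1039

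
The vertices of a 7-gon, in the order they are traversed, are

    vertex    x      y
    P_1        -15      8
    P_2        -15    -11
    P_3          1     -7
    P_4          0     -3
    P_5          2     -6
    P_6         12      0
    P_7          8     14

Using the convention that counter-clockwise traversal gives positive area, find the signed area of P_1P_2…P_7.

Apply the shoelace (surveyor's) formula: 2A = Σ (x_i·y_{i+1} − x_{i+1}·y_i), indices taken mod 7.
Σ = (285) + (116) + (-3) + (6) + (72) + (168) + (274) = 918
Signed area = Σ/2 = 459 (positive ⇒ counter-clockwise traversal).

459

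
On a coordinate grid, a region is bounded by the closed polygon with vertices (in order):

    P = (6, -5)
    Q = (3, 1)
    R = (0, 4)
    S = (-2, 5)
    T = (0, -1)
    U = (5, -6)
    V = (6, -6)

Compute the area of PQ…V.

30

Σ = (21) + (12) + (8) + (2) + (5) + (6) + (6) = 60
Area = |Σ|/2 = 30.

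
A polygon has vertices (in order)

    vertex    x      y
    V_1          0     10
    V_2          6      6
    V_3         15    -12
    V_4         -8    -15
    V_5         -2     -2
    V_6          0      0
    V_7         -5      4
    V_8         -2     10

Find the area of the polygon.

309.5

Cross-terms: -60, -162, -321, -14, 0, 0, -42, -20  ⇒  Σ = -619
Area = |Σ|/2 = 309.5.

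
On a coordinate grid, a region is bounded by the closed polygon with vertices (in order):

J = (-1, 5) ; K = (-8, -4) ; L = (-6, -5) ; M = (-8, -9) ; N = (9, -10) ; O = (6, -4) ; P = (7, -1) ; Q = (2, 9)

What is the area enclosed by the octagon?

182.5

Apply the shoelace (surveyor's) formula: 2A = Σ (x_i·y_{i+1} − x_{i+1}·y_i), indices taken mod 8.
J→K: (-1)(-4) − (-8)(5) = 44
K→L: (-8)(-5) − (-6)(-4) = 16
L→M: (-6)(-9) − (-8)(-5) = 14
M→N: (-8)(-10) − (9)(-9) = 161
N→O: (9)(-4) − (6)(-10) = 24
O→P: (6)(-1) − (7)(-4) = 22
P→Q: (7)(9) − (2)(-1) = 65
Q→J: (2)(5) − (-1)(9) = 19
Σ = 365
Area = |Σ|/2 = 182.5.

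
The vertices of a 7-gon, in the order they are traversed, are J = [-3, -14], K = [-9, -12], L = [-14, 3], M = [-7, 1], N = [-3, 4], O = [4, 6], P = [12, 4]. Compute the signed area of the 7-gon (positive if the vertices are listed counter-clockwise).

-274.5

Apply Gauss's area formula: 2A = Σ (x_i·y_{i+1} − x_{i+1}·y_i), indices taken mod 7.
J→K: (-3)(-12) − (-9)(-14) = -90
K→L: (-9)(3) − (-14)(-12) = -195
L→M: (-14)(1) − (-7)(3) = 7
M→N: (-7)(4) − (-3)(1) = -25
N→O: (-3)(6) − (4)(4) = -34
O→P: (4)(4) − (12)(6) = -56
P→J: (12)(-14) − (-3)(4) = -156
Σ = -549
Signed area = Σ/2 = -274.5 (negative ⇒ clockwise traversal).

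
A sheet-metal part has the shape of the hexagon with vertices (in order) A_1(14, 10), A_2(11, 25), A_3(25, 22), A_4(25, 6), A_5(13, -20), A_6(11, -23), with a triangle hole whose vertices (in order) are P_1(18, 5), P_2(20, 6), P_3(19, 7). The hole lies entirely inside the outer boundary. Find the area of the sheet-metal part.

Outer boundary:
Apply the surveyor's formula: 2A = Σ (x_i·y_{i+1} − x_{i+1}·y_i), indices taken mod 6.
A_1→A_2: (14)(25) − (11)(10) = 240
A_2→A_3: (11)(22) − (25)(25) = -383
A_3→A_4: (25)(6) − (25)(22) = -400
A_4→A_5: (25)(-20) − (13)(6) = -578
A_5→A_6: (13)(-23) − (11)(-20) = -79
A_6→A_1: (11)(10) − (14)(-23) = 432
Σ = -768
Area = |Σ|/2 = 384.
Hole:
Σ = (8) + (26) + (-31) = 3
Area = |Σ|/2 = 1.5.
Net area = 384 − 1.5 = 382.5.

382.5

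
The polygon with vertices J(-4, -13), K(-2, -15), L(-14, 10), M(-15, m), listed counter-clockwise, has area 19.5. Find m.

The doubled signed area Σ (x_i y_{i+1} − x_{i+1} y_i) is linear in m.
With m=0 it equals 149; the coefficient of m is -10 (from the two edges through M).
So -10·m + 149 = 2·19.5 = 39 ⇒ m = 11.

11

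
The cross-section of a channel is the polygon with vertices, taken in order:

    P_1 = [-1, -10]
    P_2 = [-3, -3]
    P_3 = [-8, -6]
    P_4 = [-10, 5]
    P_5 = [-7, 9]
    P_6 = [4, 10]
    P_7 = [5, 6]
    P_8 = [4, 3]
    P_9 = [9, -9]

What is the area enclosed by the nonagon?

P_1→P_2: (-1)(-3) − (-3)(-10) = -27
P_2→P_3: (-3)(-6) − (-8)(-3) = -6
P_3→P_4: (-8)(5) − (-10)(-6) = -100
P_4→P_5: (-10)(9) − (-7)(5) = -55
P_5→P_6: (-7)(10) − (4)(9) = -106
P_6→P_7: (4)(6) − (5)(10) = -26
P_7→P_8: (5)(3) − (4)(6) = -9
P_8→P_9: (4)(-9) − (9)(3) = -63
P_9→P_1: (9)(-10) − (-1)(-9) = -99
Σ = -491
Area = |Σ|/2 = 245.5.

245.5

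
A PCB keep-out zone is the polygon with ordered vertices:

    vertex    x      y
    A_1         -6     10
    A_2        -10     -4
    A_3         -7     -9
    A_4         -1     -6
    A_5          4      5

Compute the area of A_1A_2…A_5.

A_1→A_2: (-6)(-4) − (-10)(10) = 124
A_2→A_3: (-10)(-9) − (-7)(-4) = 62
A_3→A_4: (-7)(-6) − (-1)(-9) = 33
A_4→A_5: (-1)(5) − (4)(-6) = 19
A_5→A_1: (4)(10) − (-6)(5) = 70
Σ = 308
Area = |Σ|/2 = 154.

154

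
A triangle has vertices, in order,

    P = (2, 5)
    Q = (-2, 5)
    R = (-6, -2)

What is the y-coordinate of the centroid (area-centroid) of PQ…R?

Apply Gauss's area formula. First the cross-terms c_i = x_i·y_{i+1} − x_{i+1}·y_i:
  20, 34, -26  ⇒  2A = 28, A = 14.
Then Σ (y_i + y_{i+1})·c_i = 224, so ȳ = 224 / (6·14) = 8/3.

8/3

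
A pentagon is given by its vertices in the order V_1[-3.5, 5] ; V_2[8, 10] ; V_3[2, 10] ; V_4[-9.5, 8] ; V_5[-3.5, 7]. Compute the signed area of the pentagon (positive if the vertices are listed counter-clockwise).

32.25

Apply the shoelace (surveyor's) formula: 2A = Σ (x_i·y_{i+1} − x_{i+1}·y_i), indices taken mod 5.
V_1→V_2: (-3.5)(10) − (8)(5) = -75
V_2→V_3: (8)(10) − (2)(10) = 60
V_3→V_4: (2)(8) − (-9.5)(10) = 111
V_4→V_5: (-9.5)(7) − (-3.5)(8) = -38.5
V_5→V_1: (-3.5)(5) − (-3.5)(7) = 7
Σ = 64.5
Signed area = Σ/2 = 32.25 (positive ⇒ counter-clockwise traversal).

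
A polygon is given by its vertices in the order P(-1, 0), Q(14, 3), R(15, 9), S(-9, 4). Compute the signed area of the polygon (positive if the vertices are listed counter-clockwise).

111.5

Σ = (-3) + (81) + (141) + (4) = 223
Signed area = Σ/2 = 111.5 (positive ⇒ counter-clockwise traversal).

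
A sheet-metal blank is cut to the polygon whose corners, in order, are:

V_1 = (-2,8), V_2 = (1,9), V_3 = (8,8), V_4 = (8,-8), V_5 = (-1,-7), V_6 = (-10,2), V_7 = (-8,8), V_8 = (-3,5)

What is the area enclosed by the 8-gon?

224

Apply Gauss's area formula: 2A = Σ (x_i·y_{i+1} − x_{i+1}·y_i), indices taken mod 8.
V_1→V_2: (-2)(9) − (1)(8) = -26
V_2→V_3: (1)(8) − (8)(9) = -64
V_3→V_4: (8)(-8) − (8)(8) = -128
V_4→V_5: (8)(-7) − (-1)(-8) = -64
V_5→V_6: (-1)(2) − (-10)(-7) = -72
V_6→V_7: (-10)(8) − (-8)(2) = -64
V_7→V_8: (-8)(5) − (-3)(8) = -16
V_8→V_1: (-3)(8) − (-2)(5) = -14
Σ = -448
Area = |Σ|/2 = 224.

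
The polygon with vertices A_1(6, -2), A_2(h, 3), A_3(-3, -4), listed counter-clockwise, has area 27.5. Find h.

1

The doubled signed area Σ (x_i y_{i+1} − x_{i+1} y_i) is linear in h.
With h=0 it equals 57; the coefficient of h is -2 (from the two edges through A_2).
So -2·h + 57 = 2·27.5 = 55 ⇒ h = 1.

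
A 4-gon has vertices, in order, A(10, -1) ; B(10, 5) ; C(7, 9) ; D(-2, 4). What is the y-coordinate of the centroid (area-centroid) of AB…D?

Apply the surveyor's formula. First the cross-terms c_i = x_i·y_{i+1} − x_{i+1}·y_i:
  60, 55, 46, -38  ⇒  2A = 123, A = 61.5.
Then Σ (y_i + y_{i+1})·c_i = 1494, so ȳ = 1494 / (6·61.5) = 166/41.

166/41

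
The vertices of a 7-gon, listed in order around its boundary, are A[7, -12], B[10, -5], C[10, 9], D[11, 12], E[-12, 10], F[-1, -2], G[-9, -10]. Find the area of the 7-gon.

352

Apply the shoelace formula: 2A = Σ (x_i·y_{i+1} − x_{i+1}·y_i), indices taken mod 7.
Cross-terms: 85, 140, 21, 254, 34, -8, 178  ⇒  Σ = 704
Area = |Σ|/2 = 352.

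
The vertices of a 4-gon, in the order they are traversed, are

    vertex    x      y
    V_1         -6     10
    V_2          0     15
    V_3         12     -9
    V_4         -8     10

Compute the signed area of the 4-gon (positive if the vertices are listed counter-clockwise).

Apply the shoelace formula: 2A = Σ (x_i·y_{i+1} − x_{i+1}·y_i), indices taken mod 4.
Cross-terms: -90, -180, 48, -20  ⇒  Σ = -242
Signed area = Σ/2 = -121 (negative ⇒ clockwise traversal).

-121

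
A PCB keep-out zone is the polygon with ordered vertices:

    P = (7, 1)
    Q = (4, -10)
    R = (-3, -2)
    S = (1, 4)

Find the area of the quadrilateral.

Apply the surveyor's formula: 2A = Σ (x_i·y_{i+1} − x_{i+1}·y_i), indices taken mod 4.
Σ = (-74) + (-38) + (-10) + (-27) = -149
Area = |Σ|/2 = 74.5.

74.5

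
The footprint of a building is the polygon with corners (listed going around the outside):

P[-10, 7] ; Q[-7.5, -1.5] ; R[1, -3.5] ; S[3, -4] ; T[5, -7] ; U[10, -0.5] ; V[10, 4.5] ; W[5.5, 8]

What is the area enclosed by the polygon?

Σ = (67.5) + (27.75) + (6.5) + (-1) + (67.5) + (50) + (55.25) + (118.5) = 392
Area = |Σ|/2 = 196.

196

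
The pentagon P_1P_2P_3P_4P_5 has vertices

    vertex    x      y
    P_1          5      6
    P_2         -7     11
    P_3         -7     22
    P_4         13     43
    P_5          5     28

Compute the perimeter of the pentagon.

92

|P_1P_2| = √((-12)² + (5)²) = √169 = 13
|P_2P_3| = √((0)² + (11)²) = √121 = 11
|P_3P_4| = √((20)² + (21)²) = √841 = 29
|P_4P_5| = √((-8)² + (-15)²) = √289 = 17
|P_5P_1| = √((0)² + (-22)²) = √484 = 22
Perimeter = 13 + 11 + 29 + 17 + 22 = 92.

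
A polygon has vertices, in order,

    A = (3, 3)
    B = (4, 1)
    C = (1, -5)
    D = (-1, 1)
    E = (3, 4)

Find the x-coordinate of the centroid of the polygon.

Apply the shoelace (surveyor's) formula. First the cross-terms c_i = x_i·y_{i+1} − x_{i+1}·y_i:
  -9, -21, -4, -7, -3  ⇒  2A = -44, A = -22.
Then Σ (x_i + x_{i+1})·c_i = -200, so x̄ = -200 / (6·(-22)) = 50/33.

50/33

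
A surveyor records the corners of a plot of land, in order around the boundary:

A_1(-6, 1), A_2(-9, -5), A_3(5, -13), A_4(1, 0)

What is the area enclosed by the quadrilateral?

97.5

Apply Gauss's area formula: 2A = Σ (x_i·y_{i+1} − x_{i+1}·y_i), indices taken mod 4.
Σ = (39) + (142) + (13) + (1) = 195
Area = |Σ|/2 = 97.5.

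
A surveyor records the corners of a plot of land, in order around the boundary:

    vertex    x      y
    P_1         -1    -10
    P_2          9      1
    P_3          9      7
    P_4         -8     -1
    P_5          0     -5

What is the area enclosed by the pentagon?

112.5

Apply Gauss's area formula: 2A = Σ (x_i·y_{i+1} − x_{i+1}·y_i), indices taken mod 5.
Σ = (89) + (54) + (47) + (40) + (-5) = 225
Area = |Σ|/2 = 112.5.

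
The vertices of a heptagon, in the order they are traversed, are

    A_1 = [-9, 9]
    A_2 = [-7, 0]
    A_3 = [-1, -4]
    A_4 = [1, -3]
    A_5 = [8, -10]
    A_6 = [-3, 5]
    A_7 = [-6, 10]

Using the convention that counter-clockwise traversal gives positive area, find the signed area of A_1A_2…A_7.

79

Σ = (63) + (28) + (7) + (14) + (10) + (0) + (36) = 158
Signed area = Σ/2 = 79 (positive ⇒ counter-clockwise traversal).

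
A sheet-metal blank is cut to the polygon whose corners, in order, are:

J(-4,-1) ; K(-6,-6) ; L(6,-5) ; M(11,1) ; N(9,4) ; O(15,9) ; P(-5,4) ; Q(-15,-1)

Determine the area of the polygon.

Apply the shoelace formula: 2A = Σ (x_i·y_{i+1} − x_{i+1}·y_i), indices taken mod 8.
Σ = (18) + (66) + (61) + (35) + (21) + (105) + (65) + (11) = 382
Area = |Σ|/2 = 191.

191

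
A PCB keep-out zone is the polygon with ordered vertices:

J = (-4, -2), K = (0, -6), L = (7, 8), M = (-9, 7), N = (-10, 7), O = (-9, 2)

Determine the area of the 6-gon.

131.5

Apply Gauss's area formula: 2A = Σ (x_i·y_{i+1} − x_{i+1}·y_i), indices taken mod 6.
Σ = (24) + (42) + (121) + (7) + (43) + (26) = 263
Area = |Σ|/2 = 131.5.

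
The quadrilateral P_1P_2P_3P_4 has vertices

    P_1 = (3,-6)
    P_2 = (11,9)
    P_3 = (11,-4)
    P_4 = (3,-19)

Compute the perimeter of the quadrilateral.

60

|P_1P_2| = √((8)² + (15)²) = √289 = 17
|P_2P_3| = √((0)² + (-13)²) = √169 = 13
|P_3P_4| = √((-8)² + (-15)²) = √289 = 17
|P_4P_1| = √((0)² + (13)²) = √169 = 13
Perimeter = 17 + 13 + 17 + 13 = 60.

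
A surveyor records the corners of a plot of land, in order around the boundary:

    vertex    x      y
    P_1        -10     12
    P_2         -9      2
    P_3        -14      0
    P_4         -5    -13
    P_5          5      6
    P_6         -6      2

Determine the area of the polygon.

163.5

Apply the shoelace formula: 2A = Σ (x_i·y_{i+1} − x_{i+1}·y_i), indices taken mod 6.
Σ = (88) + (28) + (182) + (35) + (46) + (-52) = 327
Area = |Σ|/2 = 163.5.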